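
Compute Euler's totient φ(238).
φ(238) = 96

φ is multiplicative, with φ(p^e) = p^e − p^(e−1). Factorise 238 = 2 · 7 · 17. Then
  φ(238) = (2 − 1) · (7 − 1) · (17 − 1) = 1 · 6 · 16 = 96.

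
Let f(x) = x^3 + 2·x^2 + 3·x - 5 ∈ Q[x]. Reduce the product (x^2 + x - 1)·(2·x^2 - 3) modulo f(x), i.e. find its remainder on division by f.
First multiply in Q[x] without reducing: a · b = 2·x^4 + 2·x^3 - 5·x^2 - 3·x + 3. Now divide by f(x) = x^3 + 2·x^2 + 3·x - 5, eliminating the leading term at each step:
  leading term 2·x^4: subtract (2·x)·f(x) = 2·x^4 + 4·x^3 + 6·x^2 - 10·x, leaving -2·x^3 - 11·x^2 + 7·x + 3
  leading term -2·x^3: subtract (-2)·f(x) = -2·x^3 - 4·x^2 - 6·x + 10, leaving -7·x^2 + 13·x - 7
The degree is now < 3, so this is the remainder. Hence a · b ≡ -7·x^2 + 13·x - 7 in Q[x]/(f).

Final answer: a · b ≡ -7·x^2 + 13·x - 7 (mod f(x))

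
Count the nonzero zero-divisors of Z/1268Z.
Z/1268Z has 635 nonzero zero-divisors

In Z/1268Z each nonzero element is either a unit (gcd with 1268 is 1) or a zero-divisor (gcd > 1). The number of units is φ(1268): factorise 1268 = 2^2 · 317, so φ(1268) = (2^2 − 2^1) · (317 − 1) = 2 · 316 = 632. The nonzero elements number 1268 − 1 = 1267. Hence the nonzero zero-divisors number 1267 − 632 = 635.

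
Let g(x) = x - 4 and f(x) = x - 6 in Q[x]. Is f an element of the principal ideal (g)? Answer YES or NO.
In Q[x] the ideal (g) consists of all multiples of g, so f ∈ (g) iff g | f, i.e. iff the remainder of f on division by g is 0. Divide f by g (g is monic, so eliminate the leading term of the running remainder at each step):
  leading term x: subtract (1)·g(x) = x - 4, leaving -2
The remainder r(x) = -2 ≠ 0 (and deg r < deg g), so g ∤ f, i.e. f ∉ (g).

Final answer: NO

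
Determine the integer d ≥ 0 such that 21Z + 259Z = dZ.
(21, 259) = (7); d = 7

In the PID Z, (a, b) is generated by gcd(a, b). Compute gcd(259, 21) with the extended Euclidean algorithm, tracking rows (r, s, t) with s·259 + t·21 = r:
  row A: (259, 1, 0)   [1·259 + 0·21 = 259]
  row B: (21, 0, 1)   [0·259 + 1·21 = 21]
  259 = 12·21 + 7   → row C = row A − 12·row B = (7, 1, −12)   [check: 1·259 − 12·21 = 7]
  21 = 3·7 + 0   → remainder 0, stop. gcd = 7 (last nonzero row C).
So gcd(21, 259) = 7, with Bézout identity 1·259 − 12·21 = 7. Containment (⊇): the Bézout identity exhibits 7 as an element of (21, 259), giving (7) ⊆ (21, 259). Containment (⊆): since 7 | 21 and 7 | 259 (21 = 7·3, 259 = 7·37), every Z-linear combination of 21 and 259 is divisible by 7, so (21, 259) ⊆ (7). Therefore (21, 259) = (7), d = 7.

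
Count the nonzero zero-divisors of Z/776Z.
In Z/776Z each nonzero element is either a unit (gcd with 776 is 1) or a zero-divisor (gcd > 1). The number of units is φ(776): factorise 776 = 2^3 · 97, so φ(776) = (2^3 − 2^2) · (97 − 1) = 4 · 96 = 384. The nonzero elements number 776 − 1 = 775. Hence the nonzero zero-divisors number 775 − 384 = 391.

Final answer: Z/776Z has 391 nonzero zero-divisors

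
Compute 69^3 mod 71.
Use repeated squaring. Binary(3) = 11. Walk through the bits of the exponent 3 left-to-right: at each bit after the leading one, square the running value, then multiply by 69 if the bit is 1 (always reducing mod 71):
  bit 1 = 1 (leading): start with 69.
  bit 2 = 1: square 69^2 = 4761 ≡ 4; bit is 1, so multiply 4·69 = 276 ≡ 63 (mod 71).
Final value: 69^3 ≡ 63 (mod 71).

Final answer: 63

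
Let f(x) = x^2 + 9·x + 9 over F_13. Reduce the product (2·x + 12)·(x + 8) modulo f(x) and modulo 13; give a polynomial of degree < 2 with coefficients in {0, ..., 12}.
Multiply as integer polynomials: a · b = 2·x^2 + 28·x + 96. Reducing coefficients mod 13: a · b ≡ 2·x^2 + 2·x + 5. Now divide by f(x) = x^2 + 9·x + 9 in F_13[x], eliminating the leading term at each step:
  leading term 2·x^2: subtract (2)·f(x) = 2·x^2 + 5·x + 5, leaving 10·x (coefficients mod 13)
The degree is now < 2, so this is the remainder. Hence a · b ≡ 10·x in F_13[x]/(f).

Final answer: a · b ≡ 10·x (mod f(x))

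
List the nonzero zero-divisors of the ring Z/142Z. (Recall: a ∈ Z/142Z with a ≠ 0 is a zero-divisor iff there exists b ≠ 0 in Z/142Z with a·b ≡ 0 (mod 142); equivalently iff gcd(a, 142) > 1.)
An element a ∈ Z/142Z (with a ≠ 0) is a zero-divisor iff gcd(a, 142) > 1 (because a is a unit precisely when gcd(a, n) = 1, and in Z/nZ every nonzero, non-unit element is a zero-divisor). Scan a = 1, ..., 141 and keep those with gcd(a, 142) > 1:
  gcd(2, 142) = 2, gcd(4, 142) = 2, gcd(6, 142) = 2, gcd(8, 142) = 2, gcd(10, 142) = 2, gcd(12, 142) = 2, gcd(14, 142) = 2, gcd(16, 142) = 2, gcd(18, 142) = 2, gcd(20, 142) = 2, gcd(22, 142) = 2, gcd(24, 142) = 2, gcd(26, 142) = 2, gcd(28, 142) = 2, gcd(30, 142) = 2, gcd(32, 142) = 2, gcd(34, 142) = 2, gcd(36, 142) = 2, gcd(38, 142) = 2, gcd(40, 142) = 2, gcd(42, 142) = 2, gcd(44, 142) = 2, gcd(46, 142) = 2, gcd(48, 142) = 2, gcd(50, 142) = 2, gcd(52, 142) = 2, gcd(54, 142) = 2, gcd(56, 142) = 2, gcd(58, 142) = 2, gcd(60, 142) = 2, gcd(62, 142) = 2, gcd(64, 142) = 2, gcd(66, 142) = 2, gcd(68, 142) = 2, gcd(70, 142) = 2, gcd(71, 142) = 71, gcd(72, 142) = 2, gcd(74, 142) = 2, gcd(76, 142) = 2, gcd(78, 142) = 2, gcd(80, 142) = 2, gcd(82, 142) = 2, gcd(84, 142) = 2, gcd(86, 142) = 2, gcd(88, 142) = 2, gcd(90, 142) = 2, gcd(92, 142) = 2, gcd(94, 142) = 2, gcd(96, 142) = 2, gcd(98, 142) = 2, gcd(100, 142) = 2, gcd(102, 142) = 2, gcd(104, 142) = 2, gcd(106, 142) = 2, gcd(108, 142) = 2, gcd(110, 142) = 2, gcd(112, 142) = 2, gcd(114, 142) = 2, gcd(116, 142) = 2, gcd(118, 142) = 2, gcd(120, 142) = 2, gcd(122, 142) = 2, gcd(124, 142) = 2, gcd(126, 142) = 2, gcd(128, 142) = 2, gcd(130, 142) = 2, gcd(132, 142) = 2, gcd(134, 142) = 2, gcd(136, 142) = 2, gcd(138, 142) = 2, gcd(140, 142) = 2.
All other a ∈ {1, ..., 141} have gcd(a, 142) = 1 and are units. So the nonzero zero-divisors are exactly the 71 values of a appearing in this scan.

Final answer: nonzero zero-divisors of Z/142Z = {2, 4, 6, 8, 10, 12, 14, 16, 18, 20, 22, 24, 26, 28, 30, 32, 34, 36, 38, 40, 42, 44, 46, 48, 50, 52, 54, 56, 58, 60, 62, 64, 66, 68, 70, 71, 72, 74, 76, 78, 80, 82, 84, 86, 88, 90, 92, 94, 96, 98, 100, 102, 104, 106, 108, 110, 112, 114, 116, 118, 120, 122, 124, 126, 128, 130, 132, 134, 136, 138, 140}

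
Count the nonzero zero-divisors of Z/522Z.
Z/522Z has 353 nonzero zero-divisors

In Z/522Z each nonzero element is either a unit (gcd with 522 is 1) or a zero-divisor (gcd > 1). The number of units is φ(522): factorise 522 = 2 · 3^2 · 29, so φ(522) = (2 − 1) · (3^2 − 3^1) · (29 − 1) = 1 · 6 · 28 = 168. The nonzero elements number 522 − 1 = 521. Hence the nonzero zero-divisors number 521 − 168 = 353.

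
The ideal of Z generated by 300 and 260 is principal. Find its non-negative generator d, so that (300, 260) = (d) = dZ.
In the PID Z, (a, b) is generated by gcd(a, b). Compute gcd(300, 260) with the extended Euclidean algorithm, tracking rows (r, s, t) with s·300 + t·260 = r:
  row A: (300, 1, 0)   [1·300 + 0·260 = 300]
  row B: (260, 0, 1)   [0·300 + 1·260 = 260]
  300 = 1·260 + 40   → row C = row A − 1·row B = (40, 1, −1)   [check: 1·300 − 1·260 = 40]
  260 = 6·40 + 20   → row D = row B − 6·row C = (20, −6, 7)   [check: −6·300 + 7·260 = 20]
  40 = 2·20 + 0   → remainder 0, stop. gcd = 20 (last nonzero row D).
So gcd(300, 260) = 20, with Bézout identity −6·300 + 7·260 = 20. Containment (⊇): the Bézout identity exhibits 20 as an element of (300, 260), giving (20) ⊆ (300, 260). Containment (⊆): since 20 | 300 and 20 | 260 (300 = 20·15, 260 = 20·13), every Z-linear combination of 300 and 260 is divisible by 20, so (300, 260) ⊆ (20). Therefore (300, 260) = (20), d = 20.

Final answer: (300, 260) = (20); d = 20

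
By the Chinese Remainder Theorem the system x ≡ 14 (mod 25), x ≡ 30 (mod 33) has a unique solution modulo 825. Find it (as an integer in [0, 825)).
x ≡ 789 (mod 825); the representative in [0, 825) is 789

The moduli 25, 33 are pairwise coprime, so by the CRT there is a unique solution mod 25·33 = 825.
Solve by successive substitution. Start with x ≡ 14 (mod 25).
  Combine with x ≡ 30 (mod 33): write x = 14 + 25·t and require 14 + 25·t ≡ 30 (mod 33), i.e. 25·t ≡ 30 − 14 ≡ 16 (mod 33). Since 25^(−1) ≡ 4 (mod 33), t ≡ 4·16 ≡ 31 (mod 33). So x ≡ 14 + 25·31 = 789 (mod 825).
Unique solution in [0, 825): x = 789.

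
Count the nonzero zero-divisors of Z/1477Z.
Z/1477Z has 216 nonzero zero-divisors

In Z/1477Z each nonzero element is either a unit (gcd with 1477 is 1) or a zero-divisor (gcd > 1). The number of units is φ(1477): factorise 1477 = 7 · 211, so φ(1477) = (7 − 1) · (211 − 1) = 6 · 210 = 1260. The nonzero elements number 1477 − 1 = 1476. Hence the nonzero zero-divisors number 1476 − 1260 = 216.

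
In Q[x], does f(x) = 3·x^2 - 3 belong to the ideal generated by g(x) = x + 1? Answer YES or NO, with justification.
In Q[x] the ideal (g) consists of all multiples of g, so f ∈ (g) iff g | f, i.e. iff the remainder of f on division by g is 0. Divide f by g (g is monic, so eliminate the leading term of the running remainder at each step):
  leading term 3·x^2: subtract (3·x)·g(x) = 3·x^2 + 3·x, leaving -3·x - 3
  leading term -3·x: subtract (-3)·g(x) = -3·x - 3, leaving 0
The remainder is 0, so f(x) = g(x) · h(x) with h(x) = 3·x - 3. Hence g | f, i.e. f ∈ (g).

Final answer: YES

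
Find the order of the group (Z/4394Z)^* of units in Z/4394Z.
(Z/4394Z)^* consists of the classes a with gcd(a, 4394) = 1, so its order is φ(4394). φ is multiplicative, with φ(p^e) = p^e − p^(e−1). Factorise 4394 = 2 · 13^3. Then
  φ(4394) = (2 − 1) · (13^3 − 13^2) = 1 · 2028 = 2028.
Thus |(Z/4394Z)^*| = 2028.

Final answer: |(Z/4394Z)^*| = 2028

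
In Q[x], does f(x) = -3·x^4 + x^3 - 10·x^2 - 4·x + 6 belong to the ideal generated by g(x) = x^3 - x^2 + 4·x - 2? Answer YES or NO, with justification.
NO

In Q[x] the ideal (g) consists of all multiples of g, so f ∈ (g) iff g | f, i.e. iff the remainder of f on division by g is 0. Divide f by g (g is monic, so eliminate the leading term of the running remainder at each step):
  leading term -3·x^4: subtract (-3·x)·g(x) = -3·x^4 + 3·x^3 - 12·x^2 + 6·x, leaving -2·x^3 + 2·x^2 - 10·x + 6
  leading term -2·x^3: subtract (-2)·g(x) = -2·x^3 + 2·x^2 - 8·x + 4, leaving 2 - 2·x
The remainder r(x) = 2 - 2·x ≠ 0 (and deg r < deg g), so g ∤ f, i.e. f ∉ (g).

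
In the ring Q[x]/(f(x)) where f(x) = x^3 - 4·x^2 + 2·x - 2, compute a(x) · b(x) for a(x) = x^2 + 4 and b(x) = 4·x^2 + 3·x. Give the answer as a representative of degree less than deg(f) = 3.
a · b ≡ 84·x^2 - 18·x + 38 (mod f(x))

First multiply in Q[x] without reducing: a · b = 4·x^4 + 3·x^3 + 16·x^2 + 12·x. Now divide by f(x) = x^3 - 4·x^2 + 2·x - 2, eliminating the leading term at each step:
  leading term 4·x^4: subtract (4·x)·f(x) = 4·x^4 - 16·x^3 + 8·x^2 - 8·x, leaving 19·x^3 + 8·x^2 + 20·x
  leading term 19·x^3: subtract (19)·f(x) = 19·x^3 - 76·x^2 + 38·x - 38, leaving 84·x^2 - 18·x + 38
The degree is now < 3, so this is the remainder. Hence a · b ≡ 84·x^2 - 18·x + 38 in Q[x]/(f).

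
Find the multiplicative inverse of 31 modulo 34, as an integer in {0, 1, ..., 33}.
Apply the extended Euclidean algorithm to (34, 31), tracking rows (r, s, t) with s·34 + t·31 = r. Each division r_prev = q·r_cur + r_new produces the new row as (previous row) − q·(current row):
  row A: (34, 1, 0)   [1·34 + 0·31 = 34]
  row B: (31, 0, 1)   [0·34 + 1·31 = 31]
  34 = 1·31 + 3   → row C = row A − 1·row B = (3, 1, −1)   [check: 1·34 − 1·31 = 3]
  31 = 10·3 + 1   → row D = row B − 10·row C = (1, −10, 11)   [check: −10·34 + 11·31 = 1]
  3 = 3·1 + 0   → remainder 0, stop. gcd = 1 (last nonzero row D).
The gcd is 1, so 31 is invertible mod 34. The last nonzero row gives −10·34 + 11·31 = 1, so t = 11. So 31^(−1) ≡ 11 (mod 34). Verify: 31 · 11 = 341 ≡ 1 (mod 34). ✓

Final answer: 31^(−1) ≡ 11 (mod 34)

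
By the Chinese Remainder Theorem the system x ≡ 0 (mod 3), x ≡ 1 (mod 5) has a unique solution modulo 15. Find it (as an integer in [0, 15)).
The moduli 3, 5 are pairwise coprime, so by the CRT there is a unique solution mod 3·5 = 15.
Solve by successive substitution. Start with x ≡ 0 (mod 3).
  Combine with x ≡ 1 (mod 5): write x = 3·t and require 3·t ≡ 1 (mod 5). Since 3^(−1) ≡ 2 (mod 5), t ≡ 2·1 ≡ 2 (mod 5). So x ≡ 3·2 = 6 (mod 15).
Unique solution in [0, 15): x = 6.

Final answer: x ≡ 6 (mod 15); the representative in [0, 15) is 6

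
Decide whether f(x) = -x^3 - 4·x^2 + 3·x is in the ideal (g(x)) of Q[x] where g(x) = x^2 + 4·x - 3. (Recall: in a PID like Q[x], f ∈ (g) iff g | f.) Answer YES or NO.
In Q[x] the ideal (g) consists of all multiples of g, so f ∈ (g) iff g | f, i.e. iff the remainder of f on division by g is 0. Divide f by g (g is monic, so eliminate the leading term of the running remainder at each step):
  leading term -x^3: subtract (-x)·g(x) = -x^3 - 4·x^2 + 3·x, leaving 0
The remainder is 0, so f(x) = g(x) · h(x) with h(x) = -x. Hence g | f, i.e. f ∈ (g).

Final answer: YES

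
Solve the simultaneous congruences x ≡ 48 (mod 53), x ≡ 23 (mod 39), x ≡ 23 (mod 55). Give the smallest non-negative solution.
The moduli 53, 39, 55 are pairwise coprime, so by the CRT there is a unique solution mod 53·39·55 = 113685.
Solve by successive substitution. Start with x ≡ 48 (mod 53).
  Combine with x ≡ 23 (mod 39): write x = 48 + 53·t and require 48 + 53·t ≡ 23 (mod 39), i.e. 53·t ≡ 23 − 48 ≡ 14 (mod 39). Since 53^(−1) ≡ 14 (mod 39) (53 ≡ 14 (mod 39)), t ≡ 14·14 ≡ 1 (mod 39). So x ≡ 48 + 53·1 = 101 (mod 2067).
  Combine with x ≡ 23 (mod 55): write x = 101 + 2067·t and require 101 + 2067·t ≡ 23 (mod 55), i.e. 2067·t ≡ 23 − 101 ≡ 32 (mod 55). Since 2067^(−1) ≡ 43 (mod 55) (2067 ≡ 32 (mod 55)), t ≡ 43·32 ≡ 1 (mod 55). So x ≡ 101 + 2067·1 = 2168 (mod 113685).
Unique solution in [0, 113685): x = 2168.

Final answer: x ≡ 2168 (mod 113685); the representative in [0, 113685) is 2168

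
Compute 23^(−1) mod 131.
Apply the extended Euclidean algorithm to (131, 23), tracking rows (r, s, t) with s·131 + t·23 = r. Each division r_prev = q·r_cur + r_new produces the new row as (previous row) − q·(current row):
  row A: (131, 1, 0)   [1·131 + 0·23 = 131]
  row B: (23, 0, 1)   [0·131 + 1·23 = 23]
  131 = 5·23 + 16   → row C = row A − 5·row B = (16, 1, −5)   [check: 1·131 − 5·23 = 16]
  23 = 1·16 + 7   → row D = row B − 1·row C = (7, −1, 6)   [check: −1·131 + 6·23 = 7]
  16 = 2·7 + 2   → row E = row C − 2·row D = (2, 3, −17)   [check: 3·131 − 17·23 = 2]
  7 = 3·2 + 1   → row F = row D − 3·row E = (1, −10, 57)   [check: −10·131 + 57·23 = 1]
  2 = 2·1 + 0   → remainder 0, stop. gcd = 1 (last nonzero row F).
The gcd is 1, so 23 is invertible mod 131. The last nonzero row gives −10·131 + 57·23 = 1, so t = 57. So 23^(−1) ≡ 57 (mod 131). Verify: 23 · 57 = 1311 ≡ 1 (mod 131). ✓

Final answer: 23^(−1) ≡ 57 (mod 131)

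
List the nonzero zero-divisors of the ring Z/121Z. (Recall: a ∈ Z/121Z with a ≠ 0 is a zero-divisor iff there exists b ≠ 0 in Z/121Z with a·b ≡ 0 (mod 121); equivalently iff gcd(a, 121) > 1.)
nonzero zero-divisors of Z/121Z = {11, 22, 33, 44, 55, 66, 77, 88, 99, 110}

An element a ∈ Z/121Z (with a ≠ 0) is a zero-divisor iff gcd(a, 121) > 1 (because a is a unit precisely when gcd(a, n) = 1, and in Z/nZ every nonzero, non-unit element is a zero-divisor). Scan a = 1, ..., 120 and keep those with gcd(a, 121) > 1:
  gcd(11, 121) = 11, gcd(22, 121) = 11, gcd(33, 121) = 11, gcd(44, 121) = 11, gcd(55, 121) = 11, gcd(66, 121) = 11, gcd(77, 121) = 11, gcd(88, 121) = 11, gcd(99, 121) = 11, gcd(110, 121) = 11.
All other a ∈ {1, ..., 120} have gcd(a, 121) = 1 and are units. So the nonzero zero-divisors are exactly the 10 values of a appearing in this scan.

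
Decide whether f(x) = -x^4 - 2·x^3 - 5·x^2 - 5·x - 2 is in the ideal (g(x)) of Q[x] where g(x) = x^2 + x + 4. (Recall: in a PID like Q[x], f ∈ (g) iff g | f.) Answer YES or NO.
NO

In Q[x] the ideal (g) consists of all multiples of g, so f ∈ (g) iff g | f, i.e. iff the remainder of f on division by g is 0. Divide f by g (g is monic, so eliminate the leading term of the running remainder at each step):
  leading term -x^4: subtract (-x^2)·g(x) = -x^4 - x^3 - 4·x^2, leaving -x^3 - x^2 - 5·x - 2
  leading term -x^3: subtract (-x)·g(x) = -x^3 - x^2 - 4·x, leaving -x - 2
The remainder r(x) = -x - 2 ≠ 0 (and deg r < deg g), so g ∤ f, i.e. f ∉ (g).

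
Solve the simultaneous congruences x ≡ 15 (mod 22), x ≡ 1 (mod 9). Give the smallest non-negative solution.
x ≡ 37 (mod 198); the representative in [0, 198) is 37

The moduli 22, 9 are pairwise coprime, so by the CRT there is a unique solution mod 22·9 = 198.
Solve by successive substitution. Start with x ≡ 15 (mod 22).
  Combine with x ≡ 1 (mod 9): write x = 15 + 22·t and require 15 + 22·t ≡ 1 (mod 9), i.e. 22·t ≡ 1 − 15 ≡ 4 (mod 9). Since 22^(−1) ≡ 7 (mod 9) (22 ≡ 4 (mod 9)), t ≡ 7·4 ≡ 1 (mod 9). So x ≡ 15 + 22·1 = 37 (mod 198).
Unique solution in [0, 198): x = 37.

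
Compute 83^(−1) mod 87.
Apply the extended Euclidean algorithm to (87, 83), tracking rows (r, s, t) with s·87 + t·83 = r. Each division r_prev = q·r_cur + r_new produces the new row as (previous row) − q·(current row):
  row A: (87, 1, 0)   [1·87 + 0·83 = 87]
  row B: (83, 0, 1)   [0·87 + 1·83 = 83]
  87 = 1·83 + 4   → row C = row A − 1·row B = (4, 1, −1)   [check: 1·87 − 1·83 = 4]
  83 = 20·4 + 3   → row D = row B − 20·row C = (3, −20, 21)   [check: −20·87 + 21·83 = 3]
  4 = 1·3 + 1   → row E = row C − 1·row D = (1, 21, −22)   [check: 21·87 − 22·83 = 1]
  3 = 3·1 + 0   → remainder 0, stop. gcd = 1 (last nonzero row E).
The gcd is 1, so 83 is invertible mod 87. The last nonzero row gives 21·87 − 22·83 = 1, so t = −22. So 83^(−1) ≡ −22 ≡ 65 (mod 87). Verify: 83 · 65 = 5395 ≡ 1 (mod 87). ✓

Final answer: 83^(−1) ≡ 65 (mod 87)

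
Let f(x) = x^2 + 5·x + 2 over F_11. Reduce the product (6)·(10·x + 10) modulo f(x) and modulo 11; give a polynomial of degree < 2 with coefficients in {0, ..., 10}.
a · b ≡ 5·x + 5 (mod f(x))

Multiply as integer polynomials: a · b = 60·x + 60. Reducing coefficients mod 11: a · b ≡ 5·x + 5. This already has degree < 2, so no reduction by f is needed. Hence a · b ≡ 5·x + 5 in F_11[x]/(f).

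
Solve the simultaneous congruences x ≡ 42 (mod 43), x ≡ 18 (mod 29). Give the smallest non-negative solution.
The moduli 43, 29 are pairwise coprime, so by the CRT there is a unique solution mod 43·29 = 1247.
Solve by successive substitution. Start with x ≡ 42 (mod 43).
  Combine with x ≡ 18 (mod 29): write x = 42 + 43·t and require 42 + 43·t ≡ 18 (mod 29), i.e. 43·t ≡ 18 − 42 ≡ 5 (mod 29). Since 43^(−1) ≡ 27 (mod 29) (43 ≡ 14 (mod 29)), t ≡ 27·5 ≡ 19 (mod 29). So x ≡ 42 + 43·19 = 859 (mod 1247).
Unique solution in [0, 1247): x = 859.

Final answer: x ≡ 859 (mod 1247); the representative in [0, 1247) is 859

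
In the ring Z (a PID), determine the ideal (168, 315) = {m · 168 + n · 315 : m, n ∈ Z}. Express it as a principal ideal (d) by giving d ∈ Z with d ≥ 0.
(168, 315) = (21); d = 21

In the PID Z, (a, b) is generated by gcd(a, b). Compute gcd(315, 168) with the extended Euclidean algorithm, tracking rows (r, s, t) with s·315 + t·168 = r:
  row A: (315, 1, 0)   [1·315 + 0·168 = 315]
  row B: (168, 0, 1)   [0·315 + 1·168 = 168]
  315 = 1·168 + 147   → row C = row A − 1·row B = (147, 1, −1)   [check: 1·315 − 1·168 = 147]
  168 = 1·147 + 21   → row D = row B − 1·row C = (21, −1, 2)   [check: −1·315 + 2·168 = 21]
  147 = 7·21 + 0   → remainder 0, stop. gcd = 21 (last nonzero row D).
So gcd(168, 315) = 21, with Bézout identity −1·315 + 2·168 = 21. Containment (⊇): the Bézout identity exhibits 21 as an element of (168, 315), giving (21) ⊆ (168, 315). Containment (⊆): since 21 | 168 and 21 | 315 (168 = 21·8, 315 = 21·15), every Z-linear combination of 168 and 315 is divisible by 21, so (168, 315) ⊆ (21). Therefore (168, 315) = (21), d = 21.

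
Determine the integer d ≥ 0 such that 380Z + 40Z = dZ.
In the PID Z, (a, b) is generated by gcd(a, b). Compute gcd(380, 40) with the extended Euclidean algorithm, tracking rows (r, s, t) with s·380 + t·40 = r:
  row A: (380, 1, 0)   [1·380 + 0·40 = 380]
  row B: (40, 0, 1)   [0·380 + 1·40 = 40]
  380 = 9·40 + 20   → row C = row A − 9·row B = (20, 1, −9)   [check: 1·380 − 9·40 = 20]
  40 = 2·20 + 0   → remainder 0, stop. gcd = 20 (last nonzero row C).
So gcd(380, 40) = 20, with Bézout identity 1·380 − 9·40 = 20. Containment (⊇): the Bézout identity exhibits 20 as an element of (380, 40), giving (20) ⊆ (380, 40). Containment (⊆): since 20 | 380 and 20 | 40 (380 = 20·19, 40 = 20·2), every Z-linear combination of 380 and 40 is divisible by 20, so (380, 40) ⊆ (20). Therefore (380, 40) = (20), d = 20.

Final answer: (380, 40) = (20); d = 20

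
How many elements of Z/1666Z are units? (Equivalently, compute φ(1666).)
Z/1666Z has φ(1666) = 672 units

An element a ∈ Z/1666Z is a unit iff gcd(a, 1666) = 1, so the number of units is φ(1666). φ is multiplicative, with φ(p^e) = p^e − p^(e−1). Factorise 1666 = 2 · 7^2 · 17. Then
  φ(1666) = (2 − 1) · (7^2 − 7^1) · (17 − 1) = 1 · 42 · 16 = 672.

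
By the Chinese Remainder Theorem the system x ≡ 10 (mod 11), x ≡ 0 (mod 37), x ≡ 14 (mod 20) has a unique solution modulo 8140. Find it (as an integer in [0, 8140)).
The moduli 11, 37, 20 are pairwise coprime, so by the CRT there is a unique solution mod 11·37·20 = 8140.
Solve by successive substitution. Start with x ≡ 10 (mod 11).
  Combine with x ≡ 0 (mod 37): write x = 10 + 11·t and require 10 + 11·t ≡ 0 (mod 37), i.e. 11·t ≡ 0 − 10 ≡ 27 (mod 37). Since 11^(−1) ≡ 27 (mod 37), t ≡ 27·27 ≡ 26 (mod 37). So x ≡ 10 + 11·26 = 296 (mod 407).
  Combine with x ≡ 14 (mod 20): write x = 296 + 407·t and require 296 + 407·t ≡ 14 (mod 20), i.e. 407·t ≡ 14 − 296 ≡ 18 (mod 20). Since 407^(−1) ≡ 3 (mod 20) (407 ≡ 7 (mod 20)), t ≡ 3·18 ≡ 14 (mod 20). So x ≡ 296 + 407·14 = 5994 (mod 8140).
Unique solution in [0, 8140): x = 5994.

Final answer: x ≡ 5994 (mod 8140); the representative in [0, 8140) is 5994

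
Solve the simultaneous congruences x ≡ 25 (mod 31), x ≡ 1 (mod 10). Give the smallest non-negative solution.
x ≡ 211 (mod 310); the representative in [0, 310) is 211

The moduli 31, 10 are pairwise coprime, so by the CRT there is a unique solution mod 31·10 = 310.
Solve by successive substitution. Start with x ≡ 25 (mod 31).
  Combine with x ≡ 1 (mod 10): write x = 25 + 31·t and require 25 + 31·t ≡ 1 (mod 10), i.e. 31·t ≡ 1 − 25 ≡ 6 (mod 10). Since 31^(−1) ≡ 1 (mod 10) (31 ≡ 1 (mod 10)), t ≡ 1·6 ≡ 6 (mod 10). So x ≡ 25 + 31·6 = 211 (mod 310).
Unique solution in [0, 310): x = 211.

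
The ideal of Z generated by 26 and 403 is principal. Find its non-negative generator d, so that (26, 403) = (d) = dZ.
In the PID Z, (a, b) is generated by gcd(a, b). Compute gcd(403, 26) with the extended Euclidean algorithm, tracking rows (r, s, t) with s·403 + t·26 = r:
  row A: (403, 1, 0)   [1·403 + 0·26 = 403]
  row B: (26, 0, 1)   [0·403 + 1·26 = 26]
  403 = 15·26 + 13   → row C = row A − 15·row B = (13, 1, −15)   [check: 1·403 − 15·26 = 13]
  26 = 2·13 + 0   → remainder 0, stop. gcd = 13 (last nonzero row C).
So gcd(26, 403) = 13, with Bézout identity 1·403 − 15·26 = 13. Containment (⊇): the Bézout identity exhibits 13 as an element of (26, 403), giving (13) ⊆ (26, 403). Containment (⊆): since 13 | 26 and 13 | 403 (26 = 13·2, 403 = 13·31), every Z-linear combination of 26 and 403 is divisible by 13, so (26, 403) ⊆ (13). Therefore (26, 403) = (13), d = 13.

Final answer: (26, 403) = (13); d = 13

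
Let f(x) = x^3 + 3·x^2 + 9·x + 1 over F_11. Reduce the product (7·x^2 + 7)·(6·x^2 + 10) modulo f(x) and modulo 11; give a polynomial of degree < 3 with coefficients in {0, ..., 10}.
Multiply as integer polynomials: a · b = 42·x^4 + 112·x^2 + 70. Reducing coefficients mod 11: a · b ≡ 9·x^4 + 2·x^2 + 4. Now divide by f(x) = x^3 + 3·x^2 + 9·x + 1 in F_11[x], eliminating the leading term at each step:
  leading term 9·x^4: subtract (9·x)·f(x) = 9·x^4 + 5·x^3 + 4·x^2 + 9·x, leaving 6·x^3 + 9·x^2 + 2·x + 4 (coefficients mod 11)
  leading term 6·x^3: subtract (6)·f(x) = 6·x^3 + 7·x^2 + 10·x + 6, leaving 2·x^2 + 3·x + 9 (coefficients mod 11)
The degree is now < 3, so this is the remainder. Hence a · b ≡ 2·x^2 + 3·x + 9 in F_11[x]/(f).

Final answer: a · b ≡ 2·x^2 + 3·x + 9 (mod f(x))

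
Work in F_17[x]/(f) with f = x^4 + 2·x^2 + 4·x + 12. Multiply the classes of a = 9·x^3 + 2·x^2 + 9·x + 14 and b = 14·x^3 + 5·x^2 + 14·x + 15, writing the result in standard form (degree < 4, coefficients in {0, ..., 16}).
a · b ≡ 9·x^3 + 10·x + 5 (mod f(x))

Multiply as integer polynomials: a · b = 126·x^6 + 73·x^5 + 262·x^4 + 404·x^3 + 226·x^2 + 331·x + 210. Reducing coefficients mod 17: a · b ≡ 7·x^6 + 5·x^5 + 7·x^4 + 13·x^3 + 5·x^2 + 8·x + 6. Now divide by f(x) = x^4 + 2·x^2 + 4·x + 12 in F_17[x], eliminating the leading term at each step:
  leading term 7·x^6: subtract (7·x^2)·f(x) = 7·x^6 + 14·x^4 + 11·x^3 + 16·x^2, leaving 5·x^5 + 10·x^4 + 2·x^3 + 6·x^2 + 8·x + 6 (coefficients mod 17)
  leading term 5·x^5: subtract (5·x)·f(x) = 5·x^5 + 10·x^3 + 3·x^2 + 9·x, leaving 10·x^4 + 9·x^3 + 3·x^2 + 16·x + 6 (coefficients mod 17)
  leading term 10·x^4: subtract (10)·f(x) = 10·x^4 + 3·x^2 + 6·x + 1, leaving 9·x^3 + 10·x + 5 (coefficients mod 17)
The degree is now < 4, so this is the remainder. Hence a · b ≡ 9·x^3 + 10·x + 5 in F_17[x]/(f).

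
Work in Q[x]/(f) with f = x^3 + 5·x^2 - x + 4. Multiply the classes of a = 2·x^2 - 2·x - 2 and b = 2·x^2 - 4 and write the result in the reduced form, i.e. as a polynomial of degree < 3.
a · b ≡ 112·x^2 - 32·x + 104 (mod f(x))

First multiply in Q[x] without reducing: a · b = 4·x^4 - 4·x^3 - 12·x^2 + 8·x + 8. Now divide by f(x) = x^3 + 5·x^2 - x + 4, eliminating the leading term at each step:
  leading term 4·x^4: subtract (4·x)·f(x) = 4·x^4 + 20·x^3 - 4·x^2 + 16·x, leaving -24·x^3 - 8·x^2 - 8·x + 8
  leading term -24·x^3: subtract (-24)·f(x) = -24·x^3 - 120·x^2 + 24·x - 96, leaving 112·x^2 - 32·x + 104
The degree is now < 3, so this is the remainder. Hence a · b ≡ 112·x^2 - 32·x + 104 in Q[x]/(f).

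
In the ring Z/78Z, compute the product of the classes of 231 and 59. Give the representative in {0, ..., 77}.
Reduce the factors first: 231 ≡ 75 (mod 78), so 231 · 59 ≡ 75 · 59 (mod 78). 75 · 59 = 4425. Dividing by 78: 4425 = 56·78 + 57. So (231 · 59) mod 78 = 57.

Final answer: 57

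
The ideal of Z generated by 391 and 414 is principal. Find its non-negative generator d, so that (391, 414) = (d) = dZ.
(391, 414) = (23); d = 23

In the PID Z, (a, b) is generated by gcd(a, b). Compute gcd(414, 391) with the extended Euclidean algorithm, tracking rows (r, s, t) with s·414 + t·391 = r:
  row A: (414, 1, 0)   [1·414 + 0·391 = 414]
  row B: (391, 0, 1)   [0·414 + 1·391 = 391]
  414 = 1·391 + 23   → row C = row A − 1·row B = (23, 1, −1)   [check: 1·414 − 1·391 = 23]
  391 = 17·23 + 0   → remainder 0, stop. gcd = 23 (last nonzero row C).
So gcd(391, 414) = 23, with Bézout identity 1·414 − 1·391 = 23. Containment (⊇): the Bézout identity exhibits 23 as an element of (391, 414), giving (23) ⊆ (391, 414). Containment (⊆): since 23 | 391 and 23 | 414 (391 = 23·17, 414 = 23·18), every Z-linear combination of 391 and 414 is divisible by 23, so (391, 414) ⊆ (23). Therefore (391, 414) = (23), d = 23.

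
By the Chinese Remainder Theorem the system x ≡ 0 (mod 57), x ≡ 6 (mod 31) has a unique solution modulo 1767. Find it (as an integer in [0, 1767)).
x ≡ 285 (mod 1767); the representative in [0, 1767) is 285

The moduli 57, 31 are pairwise coprime, so by the CRT there is a unique solution mod 57·31 = 1767.
Solve by successive substitution. Start with x ≡ 0 (mod 57).
  Combine with x ≡ 6 (mod 31): write x = 57·t and require 57·t ≡ 6 (mod 31). Since 57^(−1) ≡ 6 (mod 31) (57 ≡ 26 (mod 31)), t ≡ 6·6 ≡ 5 (mod 31). So x ≡ 57·5 = 285 (mod 1767).
Unique solution in [0, 1767): x = 285.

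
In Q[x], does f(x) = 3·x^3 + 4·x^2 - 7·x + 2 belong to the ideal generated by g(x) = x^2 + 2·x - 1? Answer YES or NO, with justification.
In Q[x] the ideal (g) consists of all multiples of g, so f ∈ (g) iff g | f, i.e. iff the remainder of f on division by g is 0. Divide f by g (g is monic, so eliminate the leading term of the running remainder at each step):
  leading term 3·x^3: subtract (3·x)·g(x) = 3·x^3 + 6·x^2 - 3·x, leaving -2·x^2 - 4·x + 2
  leading term -2·x^2: subtract (-2)·g(x) = -2·x^2 - 4·x + 2, leaving 0
The remainder is 0, so f(x) = g(x) · h(x) with h(x) = 3·x - 2. Hence g | f, i.e. f ∈ (g).

Final answer: YES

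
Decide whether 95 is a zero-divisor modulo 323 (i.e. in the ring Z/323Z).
YES

gcd(95, 323) = 19 > 1, so 95 is not a unit in Z/323Z. In Z/nZ every nonzero non-unit is a zero-divisor: explicitly, take b = 323/gcd = 17 ≠ 0 (mod 323); then 95·17 = 1615 = 5·323, i.e. 95·17 ≡ 0 (mod 323). So 95 is a zero-divisor.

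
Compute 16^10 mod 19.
16

Use repeated squaring. Binary(10) = 1010. Walk through the bits of the exponent 10 left-to-right: at each bit after the leading one, square the running value, then multiply by 16 if the bit is 1 (always reducing mod 19):
  bit 1 = 1 (leading): start with 16.
  bit 2 = 0: square 16^2 = 256 ≡ 9 (mod 19).
  bit 3 = 1: square 9^2 = 81 ≡ 5; bit is 1, so multiply 5·16 = 80 ≡ 4 (mod 19).
  bit 4 = 0: square 4^2 = 16 (mod 19).
Final value: 16^10 ≡ 16 (mod 19).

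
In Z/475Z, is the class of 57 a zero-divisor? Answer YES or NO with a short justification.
gcd(57, 475) = 19 > 1, so 57 is not a unit in Z/475Z. In Z/nZ every nonzero non-unit is a zero-divisor: explicitly, take b = 475/gcd = 25 ≠ 0 (mod 475); then 57·25 = 1425 = 3·475, i.e. 57·25 ≡ 0 (mod 475). So 57 is a zero-divisor.

Final answer: YES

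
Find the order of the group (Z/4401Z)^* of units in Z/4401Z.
|(Z/4401Z)^*| = 2916

(Z/4401Z)^* consists of the classes a with gcd(a, 4401) = 1, so its order is φ(4401). φ is multiplicative, with φ(p^e) = p^e − p^(e−1). Factorise 4401 = 3^3 · 163. Then
  φ(4401) = (3^3 − 3^2) · (163 − 1) = 18 · 162 = 2916.
Thus |(Z/4401Z)^*| = 2916.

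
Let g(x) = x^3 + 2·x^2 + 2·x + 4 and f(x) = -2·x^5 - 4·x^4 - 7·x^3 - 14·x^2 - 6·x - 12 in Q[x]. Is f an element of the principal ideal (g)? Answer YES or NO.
In Q[x] the ideal (g) consists of all multiples of g, so f ∈ (g) iff g | f, i.e. iff the remainder of f on division by g is 0. Divide f by g (g is monic, so eliminate the leading term of the running remainder at each step):
  leading term -2·x^5: subtract (-2·x^2)·g(x) = -2·x^5 - 4·x^4 - 4·x^3 - 8·x^2, leaving -3·x^3 - 6·x^2 - 6·x - 12
  leading term -3·x^3: subtract (-3)·g(x) = -3·x^3 - 6·x^2 - 6·x - 12, leaving 0
The remainder is 0, so f(x) = g(x) · h(x) with h(x) = -2·x^2 - 3. Hence g | f, i.e. f ∈ (g).

Final answer: YES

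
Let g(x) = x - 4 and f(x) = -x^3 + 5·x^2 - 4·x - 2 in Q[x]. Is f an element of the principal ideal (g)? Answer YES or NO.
In Q[x] the ideal (g) consists of all multiples of g, so f ∈ (g) iff g | f, i.e. iff the remainder of f on division by g is 0. Divide f by g (g is monic, so eliminate the leading term of the running remainder at each step):
  leading term -x^3: subtract (-x^2)·g(x) = -x^3 + 4·x^2, leaving x^2 - 4·x - 2
  leading term x^2: subtract (x)·g(x) = x^2 - 4·x, leaving -2
The remainder r(x) = -2 ≠ 0 (and deg r < deg g), so g ∤ f, i.e. f ∉ (g).

Final answer: NO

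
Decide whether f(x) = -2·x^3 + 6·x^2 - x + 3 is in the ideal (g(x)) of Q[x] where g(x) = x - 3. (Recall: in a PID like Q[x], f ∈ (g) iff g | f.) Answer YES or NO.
In Q[x] the ideal (g) consists of all multiples of g, so f ∈ (g) iff g | f, i.e. iff the remainder of f on division by g is 0. Divide f by g (g is monic, so eliminate the leading term of the running remainder at each step):
  leading term -2·x^3: subtract (-2·x^2)·g(x) = -2·x^3 + 6·x^2, leaving 3 - x
  leading term -x: subtract (-1)·g(x) = 3 - x, leaving 0
The remainder is 0, so f(x) = g(x) · h(x) with h(x) = -2·x^2 - 1. Hence g | f, i.e. f ∈ (g).

Final answer: YES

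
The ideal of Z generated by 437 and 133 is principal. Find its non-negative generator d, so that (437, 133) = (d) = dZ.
In the PID Z, (a, b) is generated by gcd(a, b). Compute gcd(437, 133) with the extended Euclidean algorithm, tracking rows (r, s, t) with s·437 + t·133 = r:
  row A: (437, 1, 0)   [1·437 + 0·133 = 437]
  row B: (133, 0, 1)   [0·437 + 1·133 = 133]
  437 = 3·133 + 38   → row C = row A − 3·row B = (38, 1, −3)   [check: 1·437 − 3·133 = 38]
  133 = 3·38 + 19   → row D = row B − 3·row C = (19, −3, 10)   [check: −3·437 + 10·133 = 19]
  38 = 2·19 + 0   → remainder 0, stop. gcd = 19 (last nonzero row D).
So gcd(437, 133) = 19, with Bézout identity −3·437 + 10·133 = 19. Containment (⊇): the Bézout identity exhibits 19 as an element of (437, 133), giving (19) ⊆ (437, 133). Containment (⊆): since 19 | 437 and 19 | 133 (437 = 19·23, 133 = 19·7), every Z-linear combination of 437 and 133 is divisible by 19, so (437, 133) ⊆ (19). Therefore (437, 133) = (19), d = 19.

Final answer: (437, 133) = (19); d = 19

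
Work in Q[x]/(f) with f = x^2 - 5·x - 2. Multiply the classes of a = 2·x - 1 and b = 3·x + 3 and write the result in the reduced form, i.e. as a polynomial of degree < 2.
First multiply in Q[x] without reducing: a · b = 6·x^2 + 3·x - 3. Now divide by f(x) = x^2 - 5·x - 2, eliminating the leading term at each step:
  leading term 6·x^2: subtract (6)·f(x) = 6·x^2 - 30·x - 12, leaving 33·x + 9
The degree is now < 2, so this is the remainder. Hence a · b ≡ 33·x + 9 in Q[x]/(f).

Final answer: a · b ≡ 33·x + 9 (mod f(x))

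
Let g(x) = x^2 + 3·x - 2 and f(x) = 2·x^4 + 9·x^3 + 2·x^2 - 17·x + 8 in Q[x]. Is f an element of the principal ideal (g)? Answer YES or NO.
In Q[x] the ideal (g) consists of all multiples of g, so f ∈ (g) iff g | f, i.e. iff the remainder of f on division by g is 0. Divide f by g (g is monic, so eliminate the leading term of the running remainder at each step):
  leading term 2·x^4: subtract (2·x^2)·g(x) = 2·x^4 + 6·x^3 - 4·x^2, leaving 3·x^3 + 6·x^2 - 17·x + 8
  leading term 3·x^3: subtract (3·x)·g(x) = 3·x^3 + 9·x^2 - 6·x, leaving -3·x^2 - 11·x + 8
  leading term -3·x^2: subtract (-3)·g(x) = -3·x^2 - 9·x + 6, leaving 2 - 2·x
The remainder r(x) = 2 - 2·x ≠ 0 (and deg r < deg g), so g ∤ f, i.e. f ∉ (g).

Final answer: NO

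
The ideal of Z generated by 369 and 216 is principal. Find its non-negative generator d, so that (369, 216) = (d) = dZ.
In the PID Z, (a, b) is generated by gcd(a, b). Compute gcd(369, 216) with the extended Euclidean algorithm, tracking rows (r, s, t) with s·369 + t·216 = r:
  row A: (369, 1, 0)   [1·369 + 0·216 = 369]
  row B: (216, 0, 1)   [0·369 + 1·216 = 216]
  369 = 1·216 + 153   → row C = row A − 1·row B = (153, 1, −1)   [check: 1·369 − 1·216 = 153]
  216 = 1·153 + 63   → row D = row B − 1·row C = (63, −1, 2)   [check: −1·369 + 2·216 = 63]
  153 = 2·63 + 27   → row E = row C − 2·row D = (27, 3, −5)   [check: 3·369 − 5·216 = 27]
  63 = 2·27 + 9   → row F = row D − 2·row E = (9, −7, 12)   [check: −7·369 + 12·216 = 9]
  27 = 3·9 + 0   → remainder 0, stop. gcd = 9 (last nonzero row F).
So gcd(369, 216) = 9, with Bézout identity −7·369 + 12·216 = 9. Containment (⊇): the Bézout identity exhibits 9 as an element of (369, 216), giving (9) ⊆ (369, 216). Containment (⊆): since 9 | 369 and 9 | 216 (369 = 9·41, 216 = 9·24), every Z-linear combination of 369 and 216 is divisible by 9, so (369, 216) ⊆ (9). Therefore (369, 216) = (9), d = 9.

Final answer: (369, 216) = (9); d = 9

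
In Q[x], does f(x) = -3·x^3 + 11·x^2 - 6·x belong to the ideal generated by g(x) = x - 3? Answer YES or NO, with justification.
YES

In Q[x] the ideal (g) consists of all multiples of g, so f ∈ (g) iff g | f, i.e. iff the remainder of f on division by g is 0. Divide f by g (g is monic, so eliminate the leading term of the running remainder at each step):
  leading term -3·x^3: subtract (-3·x^2)·g(x) = -3·x^3 + 9·x^2, leaving 2·x^2 - 6·x
  leading term 2·x^2: subtract (2·x)·g(x) = 2·x^2 - 6·x, leaving 0
The remainder is 0, so f(x) = g(x) · h(x) with h(x) = -3·x^2 + 2·x. Hence g | f, i.e. f ∈ (g).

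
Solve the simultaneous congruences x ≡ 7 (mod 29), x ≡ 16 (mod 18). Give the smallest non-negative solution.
The moduli 29, 18 are pairwise coprime, so by the CRT there is a unique solution mod 29·18 = 522.
Solve by successive substitution. Start with x ≡ 7 (mod 29).
  Combine with x ≡ 16 (mod 18): write x = 7 + 29·t and require 7 + 29·t ≡ 16 (mod 18), i.e. 29·t ≡ 16 − 7 ≡ 9 (mod 18). Since 29^(−1) ≡ 5 (mod 18) (29 ≡ 11 (mod 18)), t ≡ 5·9 ≡ 9 (mod 18). So x ≡ 7 + 29·9 = 268 (mod 522).
Unique solution in [0, 522): x = 268.

Final answer: x ≡ 268 (mod 522); the representative in [0, 522) is 268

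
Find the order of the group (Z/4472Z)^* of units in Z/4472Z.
|(Z/4472Z)^*| = 2016

(Z/4472Z)^* consists of the classes a with gcd(a, 4472) = 1, so its order is φ(4472). φ is multiplicative, with φ(p^e) = p^e − p^(e−1). Factorise 4472 = 2^3 · 13 · 43. Then
  φ(4472) = (2^3 − 2^2) · (13 − 1) · (43 − 1) = 4 · 12 · 42 = 2016.
Thus |(Z/4472Z)^*| = 2016.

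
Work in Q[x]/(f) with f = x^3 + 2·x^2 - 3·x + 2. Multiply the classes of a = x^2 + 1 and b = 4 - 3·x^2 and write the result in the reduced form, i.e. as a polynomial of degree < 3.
First multiply in Q[x] without reducing: a · b = -3·x^4 + x^2 + 4. Now divide by f(x) = x^3 + 2·x^2 - 3·x + 2, eliminating the leading term at each step:
  leading term -3·x^4: subtract (-3·x)·f(x) = -3·x^4 - 6·x^3 + 9·x^2 - 6·x, leaving 6·x^3 - 8·x^2 + 6·x + 4
  leading term 6·x^3: subtract (6)·f(x) = 6·x^3 + 12·x^2 - 18·x + 12, leaving -20·x^2 + 24·x - 8
The degree is now < 3, so this is the remainder. Hence a · b ≡ -20·x^2 + 24·x - 8 in Q[x]/(f).

Final answer: a · b ≡ -20·x^2 + 24·x - 8 (mod f(x))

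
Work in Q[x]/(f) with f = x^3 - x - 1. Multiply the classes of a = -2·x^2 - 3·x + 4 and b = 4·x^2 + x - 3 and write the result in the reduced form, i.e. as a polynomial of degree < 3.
a · b ≡ 11·x^2 - 9·x - 26 (mod f(x))

First multiply in Q[x] without reducing: a · b = -8·x^4 - 14·x^3 + 19·x^2 + 13·x - 12. Now divide by f(x) = x^3 - x - 1, eliminating the leading term at each step:
  leading term -8·x^4: subtract (-8·x)·f(x) = -8·x^4 + 8·x^2 + 8·x, leaving -14·x^3 + 11·x^2 + 5·x - 12
  leading term -14·x^3: subtract (-14)·f(x) = -14·x^3 + 14·x + 14, leaving 11·x^2 - 9·x - 26
The degree is now < 3, so this is the remainder. Hence a · b ≡ 11·x^2 - 9·x - 26 in Q[x]/(f).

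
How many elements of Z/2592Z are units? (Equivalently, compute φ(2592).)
Z/2592Z has φ(2592) = 864 units

An element a ∈ Z/2592Z is a unit iff gcd(a, 2592) = 1, so the number of units is φ(2592). φ is multiplicative, with φ(p^e) = p^e − p^(e−1). Factorise 2592 = 2^5 · 3^4. Then
  φ(2592) = (2^5 − 2^4) · (3^4 − 3^3) = 16 · 54 = 864.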